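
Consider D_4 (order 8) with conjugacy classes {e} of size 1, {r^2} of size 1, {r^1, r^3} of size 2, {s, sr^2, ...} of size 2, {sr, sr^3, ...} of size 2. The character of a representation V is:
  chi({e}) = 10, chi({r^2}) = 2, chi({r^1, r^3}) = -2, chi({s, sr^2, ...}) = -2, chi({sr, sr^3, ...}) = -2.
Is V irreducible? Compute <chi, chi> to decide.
Not irreducible (reducible): <chi, chi> = 16 > 1.

Proof sketch: <chi, chi> = (1/|G|) sum_C |C| * |chi(C)|^2 = (1/8)[1*|10|^2 + 1*|2|^2 + 2*|-2|^2 + 2*|-2|^2 + 2*|-2|^2]
  = (1/8)[(100) + (4) + (8) + (8) + (8)] = 128/8 = 16.
A character is irreducible iff <chi, chi> = 1, so this representation is reducible.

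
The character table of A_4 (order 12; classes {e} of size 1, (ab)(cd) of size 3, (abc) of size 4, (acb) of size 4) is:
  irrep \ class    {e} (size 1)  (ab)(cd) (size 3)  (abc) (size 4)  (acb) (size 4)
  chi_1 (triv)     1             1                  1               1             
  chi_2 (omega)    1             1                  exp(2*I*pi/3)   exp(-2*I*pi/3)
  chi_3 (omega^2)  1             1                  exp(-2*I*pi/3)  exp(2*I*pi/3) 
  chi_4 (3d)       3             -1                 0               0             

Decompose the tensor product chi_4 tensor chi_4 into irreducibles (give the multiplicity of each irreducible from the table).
chi_4 tensor chi_4 = chi_1 + chi_2 + chi_3 + 2*chi_4 (all other irreducibles have multiplicity 0).

Justification: The character of a tensor product is the pointwise product (chi_4 * chi_4)(C) = chi_4(C) * chi_4(C):
  {e}: (3)*(3), (ab)(cd): (-1)*(-1), (abc): (0)*(0), (acb): (0)*(0)
so (chi_4 * chi_4) takes values
  {e} -> 9, (ab)(cd) -> 1, (abc) -> 0, (acb) -> 0.
Now take the inner product of this character with each irreducible chi from the table, <chi_4*chi_4, chi> = (1/12) sum_C |C| (chi_4*chi_4)(C) conj(chi(C)):
  <chi_4*chi_4, chi_1> = (1/12)[1*(9)*conj(1) + 3*(1)*conj(1) + 4*(0)*conj(1) + 4*(0)*conj(1)]
      = (1/12)[(9) + (3) + (0) + (0)] = 12/12 = 1
  <chi_4*chi_4, chi_2> = (1/12)[1*(9)*conj(1) + 3*(1)*conj(1) + 4*(0)*conj(exp(2*I*pi/3)) + 4*(0)*conj(exp(-2*I*pi/3))]
      = (1/12)[(9) + (3) + (0) + (0)] = 12/12 = 1
  <chi_4*chi_4, chi_3> = (1/12)[1*(9)*conj(1) + 3*(1)*conj(1) + 4*(0)*conj(exp(-2*I*pi/3)) + 4*(0)*conj(exp(2*I*pi/3))]
      = (1/12)[(9) + (3) + (0) + (0)] = 12/12 = 1
  <chi_4*chi_4, chi_4> = (1/12)[1*(9)*conj(3) + 3*(1)*conj(-1) + 4*(0)*conj(0) + 4*(0)*conj(0)]
      = (1/12)[(27) + (-3) + (0) + (0)] = 24/12 = 2
(Exp terms are combined using exp(i*s)*conj(exp(i*t)) = exp(i*(s-t)), and sums of them are collapsed using the identity that for every m > 1 the m distinct m-th roots of unity sum to 0, e.g. 1 + exp(2*I*pi/3) + exp(-2*I*pi/3) = 0.)
Hence the multiplicities are chi_1: 1, chi_2: 1, chi_3: 1, chi_4: 2. Dimension check: dim(chi_4)*dim(chi_4) = 3*3 = 9 and sum (mult * dim) = 1*1 + 1*1 + 1*1 + 2*3 = 9.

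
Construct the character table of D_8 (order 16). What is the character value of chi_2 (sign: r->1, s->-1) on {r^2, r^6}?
Conjugacy classes: {e} of size 1, {r^4} of size 1, {r^1, r^7} of size 2, {r^2, r^6} of size 2, {r^3, r^5} of size 2, {s, sr^2, ...} of size 4, {sr, sr^3, ...} of size 4.
Character table:
  irrep \ class              {e} (size 1)  {r^4} (size 1)  {r^1, r^7} (size 2)  {r^2, r^6} (size 2)  {r^3, r^5} (size 2)  {s, sr^2, ...} (size 4)  {sr, sr^3, ...} (size 4)
  chi_1 (triv)               1             1               1                    1                    1                    1                        1                       
  chi_2 (sign: r->1, s->-1)  1             1               1                    1                    1                    -1                       -1                      
  chi_3 (r->-1, s->1)        1             1               -1                   1                    -1                   1                        -1                      
  chi_4 (r->-1, s->-1)       1             1               -1                   1                    -1                   -1                       1                       
  chi_5 (2d, j=1)            2             -2              sqrt(2)              0                    -sqrt(2)             0                        0                       
  chi_6 (2d, j=2)            2             2               0                    -2                   0                    0                        0                       
  chi_7 (2d, j=3)            2             -2              -sqrt(2)             0                    sqrt(2)              0                        0                       

Spot check: chi_2 (sign: r->1, s->-1) on {r^2, r^6} = 1.

Reasoning: D_8 has order 2*8 = 16 with 7 conjugacy classes, hence 7 irreducibles. Sum of squared dims 1 + 1 + 1 + 1 + 4 + 4 + 4 = 16 = |G|. Linear characters come from the abelianisation; the 2-dimensional irreps have character r^k -> 2*cos(2*pi*j*k/8), reflections -> 0.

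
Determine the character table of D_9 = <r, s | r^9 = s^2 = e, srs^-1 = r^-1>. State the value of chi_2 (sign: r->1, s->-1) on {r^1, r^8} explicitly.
Conjugacy classes: {e} of size 1, {r^1, r^8} of size 2, {r^2, r^7} of size 2, {r^3, r^6} of size 2, {r^4, r^5} of size 2, {s, sr, ..., sr^8} of size 9.
Character table:
  irrep \ class              {e} (size 1)  {r^1, r^8} (size 2)  {r^2, r^7} (size 2)  {r^3, r^6} (size 2)  {r^4, r^5} (size 2)  {s, sr, ..., sr^8} (size 9)
  chi_1 (triv)               1             1                    1                    1                    1                    1                          
  chi_2 (sign: r->1, s->-1)  1             1                    1                    1                    1                    -1                         
  chi_3 (2d, j=1)            2             2*cos(2*pi/9)        2*cos(4*pi/9)        -1                   -2*cos(pi/9)         0                          
  chi_4 (2d, j=2)            2             2*cos(4*pi/9)        -2*cos(pi/9)         -1                   2*cos(2*pi/9)        0                          
  chi_5 (2d, j=3)            2             -1                   -1                   2                    -1                   0                          
  chi_6 (2d, j=4)            2             -2*cos(pi/9)         2*cos(2*pi/9)        -1                   2*cos(4*pi/9)        0                          

Spot check: chi_2 (sign: r->1, s->-1) on {r^1, r^8} = 1.

Why: D_9 has order 2*9 = 18 with 6 conjugacy classes, hence 6 irreducibles. Sum of squared dims 1 + 1 + 4 + 4 + 4 + 4 = 18 = |G|. Linear characters come from the abelianisation; the 2-dimensional irreps have character r^k -> 2*cos(2*pi*j*k/9), reflections -> 0.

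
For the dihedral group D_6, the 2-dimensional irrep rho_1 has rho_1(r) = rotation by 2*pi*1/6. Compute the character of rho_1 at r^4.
chi_{rho_1}(r^4) = 2*cos(2*pi*1*4/6) = -1

Working: rho_1(r^4) is rotation by angle 2*pi*1*4/6, whose trace is 2*cos(2*pi*1*4/6) = -1.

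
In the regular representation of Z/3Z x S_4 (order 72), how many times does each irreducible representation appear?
Each irreducible V_i of dimension d_i appears with multiplicity d_i, i.e. rho_reg = (direct sum over all irreducibles V_i) d_i V_i. The irreducible dimensions for Z/3Z x S_4 are 1, 1, 1, 1, 1, 1, 2, 2, 2, 3, 3, 3, 3, 3, 3: 6 irreducibles of dimension 1, each with multiplicity 1; 3 irreducibles of dimension 2, each with multiplicity 2; 6 irreducibles of dimension 3, each with multiplicity 3. Total dimension 6*1*1 + 3*2*2 + 6*3*3 = 72 = |G|.

Derivation: General theorem: in the regular representation of a finite group G, each irreducible appears with multiplicity equal to its dimension. Check: dim(rho_reg) = sum d_i^2 = 1 + 1 + 1 + 1 + 1 + 1 + 4 + 4 + 4 + 9 + 9 + 9 + 9 + 9 + 9 = 72 = |G|.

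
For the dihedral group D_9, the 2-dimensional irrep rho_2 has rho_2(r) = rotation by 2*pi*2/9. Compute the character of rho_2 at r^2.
chi_{rho_2}(r^2) = 2*cos(2*pi*2*2/9) = -2*cos(pi/9)

Working: rho_2(r^2) is rotation by angle 2*pi*2*2/9, whose trace is 2*cos(2*pi*2*2/9) = -2*cos(pi/9).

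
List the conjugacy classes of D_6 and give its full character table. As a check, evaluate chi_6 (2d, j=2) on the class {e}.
Conjugacy classes: {e} of size 1, {r^3} of size 1, {r^1, r^5} of size 2, {r^2, r^4} of size 2, {s, sr^2, ...} of size 3, {sr, sr^3, ...} of size 3.
Character table:
  irrep \ class              {e} (size 1)  {r^3} (size 1)  {r^1, r^5} (size 2)  {r^2, r^4} (size 2)  {s, sr^2, ...} (size 3)  {sr, sr^3, ...} (size 3)
  chi_1 (triv)               1             1               1                    1                    1                        1                       
  chi_2 (sign: r->1, s->-1)  1             1               1                    1                    -1                       -1                      
  chi_3 (r->-1, s->1)        1             -1              -1                   1                    1                        -1                      
  chi_4 (r->-1, s->-1)       1             -1              -1                   1                    -1                       1                       
  chi_5 (2d, j=1)            2             -2              1                    -1                   0                        0                       
  chi_6 (2d, j=2)            2             2               -1                   -1                   0                        0                       

Spot check: chi_6 (2d, j=2) on {e} = 2.

Derivation: D_6 has order 2*6 = 12 with 6 conjugacy classes, hence 6 irreducibles. Sum of squared dims 1 + 1 + 1 + 1 + 4 + 4 = 12 = |G|. Linear characters come from the abelianisation; the 2-dimensional irreps have character r^k -> 2*cos(2*pi*j*k/6), reflections -> 0.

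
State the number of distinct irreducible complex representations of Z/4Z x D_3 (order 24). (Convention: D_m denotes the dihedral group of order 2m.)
12

Working: The number of irreducible complex representations of a finite group equals its number of conjugacy classes. For a direct product, #classes(G x H) = #classes(G) * #classes(H). Z/4Z has 4 classes (abelian), D_3 has 3 classes, so 4 * 3 = 12, so Z/4Z x D_3 (order 24) has exactly 12 irreducible complex representations.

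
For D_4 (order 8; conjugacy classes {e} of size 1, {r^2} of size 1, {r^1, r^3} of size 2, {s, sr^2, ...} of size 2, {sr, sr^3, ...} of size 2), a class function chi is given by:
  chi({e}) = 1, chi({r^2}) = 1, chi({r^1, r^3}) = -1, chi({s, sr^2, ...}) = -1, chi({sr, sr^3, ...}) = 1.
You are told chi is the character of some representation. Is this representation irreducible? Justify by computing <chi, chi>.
Irreducible: <chi, chi> = 1.

Proof sketch: <chi, chi> = (1/|G|) sum_C |C| * |chi(C)|^2 = (1/8)[1*|1|^2 + 1*|1|^2 + 2*|-1|^2 + 2*|-1|^2 + 2*|1|^2]
  = (1/8)[(1) + (1) + (2) + (2) + (2)] = 8/8 = 1.
A character is irreducible iff <chi, chi> = 1, so this representation is irreducible.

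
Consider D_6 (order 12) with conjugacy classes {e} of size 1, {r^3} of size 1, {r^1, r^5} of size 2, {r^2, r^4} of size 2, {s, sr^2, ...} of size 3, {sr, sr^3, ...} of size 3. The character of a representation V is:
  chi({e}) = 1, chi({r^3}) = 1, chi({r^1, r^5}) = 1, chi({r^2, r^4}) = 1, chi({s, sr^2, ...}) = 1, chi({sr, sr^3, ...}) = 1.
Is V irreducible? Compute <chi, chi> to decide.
Irreducible: <chi, chi> = 1.

Reasoning: <chi, chi> = (1/|G|) sum_C |C| * |chi(C)|^2 = (1/12)[1*|1|^2 + 1*|1|^2 + 2*|1|^2 + 2*|1|^2 + 3*|1|^2 + 3*|1|^2]
  = (1/12)[(1) + (1) + (2) + (2) + (3) + (3)] = 12/12 = 1.
A character is irreducible iff <chi, chi> = 1, so this representation is irreducible.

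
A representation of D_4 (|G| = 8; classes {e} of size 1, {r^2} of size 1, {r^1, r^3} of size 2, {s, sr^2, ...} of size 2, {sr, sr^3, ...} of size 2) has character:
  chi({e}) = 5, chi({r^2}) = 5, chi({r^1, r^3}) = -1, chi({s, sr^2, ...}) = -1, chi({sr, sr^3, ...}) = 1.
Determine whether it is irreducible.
Not irreducible (reducible): <chi, chi> = 7 > 1.

Solution. <chi, chi> = (1/|G|) sum_C |C| * |chi(C)|^2 = (1/8)[1*|5|^2 + 1*|5|^2 + 2*|-1|^2 + 2*|-1|^2 + 2*|1|^2]
  = (1/8)[(25) + (25) + (2) + (2) + (2)] = 56/8 = 7.
A character is irreducible iff <chi, chi> = 1, so this representation is reducible.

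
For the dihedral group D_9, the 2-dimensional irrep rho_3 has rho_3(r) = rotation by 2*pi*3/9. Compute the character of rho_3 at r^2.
chi_{rho_3}(r^2) = 2*cos(2*pi*3*2/9) = -1

Explanation: rho_3(r^2) is rotation by angle 2*pi*3*2/9, whose trace is 2*cos(2*pi*3*2/9) = -1.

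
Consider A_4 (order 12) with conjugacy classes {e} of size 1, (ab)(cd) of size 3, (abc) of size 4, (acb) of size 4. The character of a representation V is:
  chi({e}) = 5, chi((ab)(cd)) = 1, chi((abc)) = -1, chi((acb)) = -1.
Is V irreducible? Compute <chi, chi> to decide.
Not irreducible (reducible): <chi, chi> = 3 > 1.

Reasoning: <chi, chi> = (1/|G|) sum_C |C| * |chi(C)|^2 = (1/12)[1*|5|^2 + 3*|1|^2 + 4*|-1|^2 + 4*|-1|^2]
  = (1/12)[(25) + (3) + (4) + (4)] = 36/12 = 3.
(Exp terms are combined using exp(i*s)*conj(exp(i*t)) = exp(i*(s-t)), and sums of them are collapsed using the identity that for every m > 1 the m distinct m-th roots of unity sum to 0, e.g. 1 + exp(2*I*pi/3) + exp(-2*I*pi/3) = 0.)
A character is irreducible iff <chi, chi> = 1, so this representation is reducible.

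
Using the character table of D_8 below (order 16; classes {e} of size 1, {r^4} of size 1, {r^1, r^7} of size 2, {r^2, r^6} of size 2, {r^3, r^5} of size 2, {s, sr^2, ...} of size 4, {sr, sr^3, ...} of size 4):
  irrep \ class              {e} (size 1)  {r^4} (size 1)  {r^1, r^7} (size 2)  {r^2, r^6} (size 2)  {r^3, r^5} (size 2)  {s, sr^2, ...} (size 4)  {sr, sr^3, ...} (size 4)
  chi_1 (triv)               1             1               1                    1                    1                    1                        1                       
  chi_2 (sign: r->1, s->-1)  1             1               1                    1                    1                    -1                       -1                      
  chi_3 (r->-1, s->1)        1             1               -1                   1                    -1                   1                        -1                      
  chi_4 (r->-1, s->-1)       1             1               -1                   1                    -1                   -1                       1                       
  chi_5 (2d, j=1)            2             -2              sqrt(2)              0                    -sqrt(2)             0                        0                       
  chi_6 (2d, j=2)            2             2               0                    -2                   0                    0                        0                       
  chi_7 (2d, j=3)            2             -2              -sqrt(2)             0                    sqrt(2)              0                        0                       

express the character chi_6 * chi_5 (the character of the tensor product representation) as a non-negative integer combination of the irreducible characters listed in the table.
chi_6 tensor chi_5 = chi_5 + chi_7 (all other irreducibles have multiplicity 0).

The character of a tensor product is the pointwise product (chi_6 * chi_5)(C) = chi_6(C) * chi_5(C):
  {e}: (2)*(2), {r^4}: (2)*(-2), {r^1, r^7}: (0)*(sqrt(2)), {r^2, r^6}: (-2)*(0), {r^3, r^5}: (0)*(-sqrt(2)), {s, sr^2, ...}: (0)*(0), {sr, sr^3, ...}: (0)*(0)
so (chi_6 * chi_5) takes values
  {e} -> 4, {r^4} -> -4, {r^1, r^7} -> 0, {r^2, r^6} -> 0, {r^3, r^5} -> 0, {s, sr^2, ...} -> 0, {sr, sr^3, ...} -> 0.
Now take the inner product of this character with each irreducible chi from the table, <chi_6*chi_5, chi> = (1/16) sum_C |C| (chi_6*chi_5)(C) conj(chi(C)):
  <chi_6*chi_5, chi_1> = (1/16)[1*(4)*conj(1) + 1*(-4)*conj(1) + 2*(0)*conj(1) + 2*(0)*conj(1) + 2*(0)*conj(1) + 4*(0)*conj(1) + 4*(0)*conj(1)]
      = (1/16)[(4) + (-4) + (0) + (0) + (0) + (0) + (0)] = 0/16 = 0
  <chi_6*chi_5, chi_2> = (1/16)[1*(4)*conj(1) + 1*(-4)*conj(1) + 2*(0)*conj(1) + 2*(0)*conj(1) + 2*(0)*conj(1) + 4*(0)*conj(-1) + 4*(0)*conj(-1)]
      = (1/16)[(4) + (-4) + (0) + (0) + (0) + (0) + (0)] = 0/16 = 0
  <chi_6*chi_5, chi_3> = (1/16)[1*(4)*conj(1) + 1*(-4)*conj(1) + 2*(0)*conj(-1) + 2*(0)*conj(1) + 2*(0)*conj(-1) + 4*(0)*conj(1) + 4*(0)*conj(-1)]
      = (1/16)[(4) + (-4) + (0) + (0) + (0) + (0) + (0)] = 0/16 = 0
  <chi_6*chi_5, chi_4> = (1/16)[1*(4)*conj(1) + 1*(-4)*conj(1) + 2*(0)*conj(-1) + 2*(0)*conj(1) + 2*(0)*conj(-1) + 4*(0)*conj(-1) + 4*(0)*conj(1)]
      = (1/16)[(4) + (-4) + (0) + (0) + (0) + (0) + (0)] = 0/16 = 0
  <chi_6*chi_5, chi_5> = (1/16)[1*(4)*conj(2) + 1*(-4)*conj(-2) + 2*(0)*conj(sqrt(2)) + 2*(0)*conj(0) + 2*(0)*conj(-sqrt(2)) + 4*(0)*conj(0) + 4*(0)*conj(0)]
      = (1/16)[(8) + (8) + (0) + (0) + (0) + (0) + (0)] = 16/16 = 1
  <chi_6*chi_5, chi_6> = (1/16)[1*(4)*conj(2) + 1*(-4)*conj(2) + 2*(0)*conj(0) + 2*(0)*conj(-2) + 2*(0)*conj(0) + 4*(0)*conj(0) + 4*(0)*conj(0)]
      = (1/16)[(8) + (-8) + (0) + (0) + (0) + (0) + (0)] = 0/16 = 0
  <chi_6*chi_5, chi_7> = (1/16)[1*(4)*conj(2) + 1*(-4)*conj(-2) + 2*(0)*conj(-sqrt(2)) + 2*(0)*conj(0) + 2*(0)*conj(sqrt(2)) + 4*(0)*conj(0) + 4*(0)*conj(0)]
      = (1/16)[(8) + (8) + (0) + (0) + (0) + (0) + (0)] = 16/16 = 1
Hence the multiplicities are chi_5: 1, chi_7: 1. Dimension check: dim(chi_6)*dim(chi_5) = 2*2 = 4 and sum (mult * dim) = 1*2 + 1*2 = 4.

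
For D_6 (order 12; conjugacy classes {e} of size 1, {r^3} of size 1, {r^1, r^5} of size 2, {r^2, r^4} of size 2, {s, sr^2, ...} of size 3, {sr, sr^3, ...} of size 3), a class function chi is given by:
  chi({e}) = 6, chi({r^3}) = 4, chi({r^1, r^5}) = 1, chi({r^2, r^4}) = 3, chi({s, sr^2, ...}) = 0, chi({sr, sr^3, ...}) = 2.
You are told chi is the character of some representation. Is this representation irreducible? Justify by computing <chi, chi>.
Not irreducible (reducible): <chi, chi> = 7 > 1.

Why: <chi, chi> = (1/|G|) sum_C |C| * |chi(C)|^2 = (1/12)[1*|6|^2 + 1*|4|^2 + 2*|1|^2 + 2*|3|^2 + 3*|0|^2 + 3*|2|^2]
  = (1/12)[(36) + (16) + (2) + (18) + (0) + (12)] = 84/12 = 7.
A character is irreducible iff <chi, chi> = 1, so this representation is reducible.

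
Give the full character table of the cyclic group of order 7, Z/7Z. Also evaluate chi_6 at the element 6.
Character table of Z/7Z (irreps indexed chi_0,...,chi_6 with chi_k(m) = zeta_7^(k*m), zeta_7 = exp(2*pi*i/7)):
  irrep \ class  {0} (size 1)  {1} (size 1)    {2} (size 1)    {3} (size 1)    {4} (size 1)    {5} (size 1)    {6} (size 1)  
  chi_0          1             1               1               1               1               1               1             
  chi_1          1             exp(2*I*pi/7)   exp(4*I*pi/7)   exp(6*I*pi/7)   exp(-6*I*pi/7)  exp(-4*I*pi/7)  exp(-2*I*pi/7)
  chi_2          1             exp(4*I*pi/7)   exp(-6*I*pi/7)  exp(-2*I*pi/7)  exp(2*I*pi/7)   exp(6*I*pi/7)   exp(-4*I*pi/7)
  chi_3          1             exp(6*I*pi/7)   exp(-2*I*pi/7)  exp(4*I*pi/7)   exp(-4*I*pi/7)  exp(2*I*pi/7)   exp(-6*I*pi/7)
  chi_4          1             exp(-6*I*pi/7)  exp(2*I*pi/7)   exp(-4*I*pi/7)  exp(4*I*pi/7)   exp(-2*I*pi/7)  exp(6*I*pi/7) 
  chi_5          1             exp(-4*I*pi/7)  exp(6*I*pi/7)   exp(2*I*pi/7)   exp(-2*I*pi/7)  exp(-6*I*pi/7)  exp(4*I*pi/7) 
  chi_6          1             exp(-2*I*pi/7)  exp(-4*I*pi/7)  exp(-6*I*pi/7)  exp(6*I*pi/7)   exp(4*I*pi/7)   exp(2*I*pi/7) 

Spot check: chi_6(6) = zeta_7^(6*6) = zeta_7^36 = exp(2*I*pi/7).

Explanation: Z/7Z is abelian, so all 7 irreducible complex representations are 1-dimensional. They are given by chi_k(m) = zeta_7^(k*m) for k = 0,...,6. Row orthogonality: sum_m chi_k(m) conj(chi_l(m)) = 7 * [k = l].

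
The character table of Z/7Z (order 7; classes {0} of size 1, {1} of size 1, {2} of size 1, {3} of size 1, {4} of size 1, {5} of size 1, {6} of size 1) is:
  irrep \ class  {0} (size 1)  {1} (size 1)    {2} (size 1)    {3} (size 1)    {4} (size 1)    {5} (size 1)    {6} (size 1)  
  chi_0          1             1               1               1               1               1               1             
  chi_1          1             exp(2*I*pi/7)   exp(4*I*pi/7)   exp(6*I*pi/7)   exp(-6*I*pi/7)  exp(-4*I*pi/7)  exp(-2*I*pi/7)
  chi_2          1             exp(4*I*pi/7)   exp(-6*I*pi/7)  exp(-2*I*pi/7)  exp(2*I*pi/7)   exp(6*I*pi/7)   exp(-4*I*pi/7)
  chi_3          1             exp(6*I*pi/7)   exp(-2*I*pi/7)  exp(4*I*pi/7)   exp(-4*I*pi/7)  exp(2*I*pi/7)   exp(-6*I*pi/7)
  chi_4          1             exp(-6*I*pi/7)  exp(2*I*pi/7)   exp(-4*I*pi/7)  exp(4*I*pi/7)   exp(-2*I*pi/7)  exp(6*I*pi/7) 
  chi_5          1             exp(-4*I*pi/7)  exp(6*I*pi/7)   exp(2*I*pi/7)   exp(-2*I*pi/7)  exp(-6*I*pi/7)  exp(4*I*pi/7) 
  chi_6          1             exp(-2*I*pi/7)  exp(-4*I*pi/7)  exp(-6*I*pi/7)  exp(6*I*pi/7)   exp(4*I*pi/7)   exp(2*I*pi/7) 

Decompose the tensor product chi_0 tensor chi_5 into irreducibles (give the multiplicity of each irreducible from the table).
chi_0 tensor chi_5 = chi_5 (all other irreducibles have multiplicity 0).

Working: The character of a tensor product is the pointwise product (chi_0 * chi_5)(C) = chi_0(C) * chi_5(C):
  {0}: (1)*(1), {1}: (1)*(exp(-4*I*pi/7)), {2}: (1)*(exp(6*I*pi/7)), {3}: (1)*(exp(2*I*pi/7)), {4}: (1)*(exp(-2*I*pi/7)), {5}: (1)*(exp(-6*I*pi/7)), {6}: (1)*(exp(4*I*pi/7))
so (chi_0 * chi_5) takes values
  {0} -> 1, {1} -> exp(-4*I*pi/7), {2} -> exp(6*I*pi/7), {3} -> exp(2*I*pi/7), {4} -> exp(-2*I*pi/7), {5} -> exp(-6*I*pi/7), {6} -> exp(4*I*pi/7).
Now take the inner product of this character with each irreducible chi from the table, <chi_0*chi_5, chi> = (1/7) sum_C |C| (chi_0*chi_5)(C) conj(chi(C)):
  <chi_0*chi_5, chi_0> = (1/7)[1*(1)*conj(1) + 1*(exp(-4*I*pi/7))*conj(1) + 1*(exp(6*I*pi/7))*conj(1) + 1*(exp(2*I*pi/7))*conj(1) + 1*(exp(-2*I*pi/7))*conj(1) + 1*(exp(-6*I*pi/7))*conj(1) + 1*(exp(4*I*pi/7))*conj(1)]
      = (1/7)[(1) + (exp(-4*I*pi/7)) + (exp(6*I*pi/7)) + (exp(2*I*pi/7)) + (exp(-2*I*pi/7)) + (exp(-6*I*pi/7)) + (exp(4*I*pi/7))] = 0/7 = 0
  <chi_0*chi_5, chi_1> = (1/7)[1*(1)*conj(1) + 1*(exp(-4*I*pi/7))*conj(exp(2*I*pi/7)) + 1*(exp(6*I*pi/7))*conj(exp(4*I*pi/7)) + 1*(exp(2*I*pi/7))*conj(exp(6*I*pi/7)) + 1*(exp(-2*I*pi/7))*conj(exp(-6*I*pi/7)) + 1*(exp(-6*I*pi/7))*conj(exp(-4*I*pi/7)) + 1*(exp(4*I*pi/7))*conj(exp(-2*I*pi/7))]
      = (1/7)[(1) + (exp(-6*I*pi/7)) + (exp(2*I*pi/7)) + (exp(-4*I*pi/7)) + (exp(4*I*pi/7)) + (exp(-2*I*pi/7)) + (exp(6*I*pi/7))] = 0/7 = 0
  <chi_0*chi_5, chi_2> = (1/7)[1*(1)*conj(1) + 1*(exp(-4*I*pi/7))*conj(exp(4*I*pi/7)) + 1*(exp(6*I*pi/7))*conj(exp(-6*I*pi/7)) + 1*(exp(2*I*pi/7))*conj(exp(-2*I*pi/7)) + 1*(exp(-2*I*pi/7))*conj(exp(2*I*pi/7)) + 1*(exp(-6*I*pi/7))*conj(exp(6*I*pi/7)) + 1*(exp(4*I*pi/7))*conj(exp(-4*I*pi/7))]
      = (1/7)[(1) + (exp(6*I*pi/7)) + (exp(-2*I*pi/7)) + (exp(4*I*pi/7)) + (exp(-4*I*pi/7)) + (exp(2*I*pi/7)) + (exp(-6*I*pi/7))] = 0/7 = 0
  <chi_0*chi_5, chi_3> = (1/7)[1*(1)*conj(1) + 1*(exp(-4*I*pi/7))*conj(exp(6*I*pi/7)) + 1*(exp(6*I*pi/7))*conj(exp(-2*I*pi/7)) + 1*(exp(2*I*pi/7))*conj(exp(4*I*pi/7)) + 1*(exp(-2*I*pi/7))*conj(exp(-4*I*pi/7)) + 1*(exp(-6*I*pi/7))*conj(exp(2*I*pi/7)) + 1*(exp(4*I*pi/7))*conj(exp(-6*I*pi/7))]
      = (1/7)[(1) + (exp(4*I*pi/7)) + (exp(-6*I*pi/7)) + (exp(-2*I*pi/7)) + (exp(2*I*pi/7)) + (exp(6*I*pi/7)) + (exp(-4*I*pi/7))] = 0/7 = 0
  <chi_0*chi_5, chi_4> = (1/7)[1*(1)*conj(1) + 1*(exp(-4*I*pi/7))*conj(exp(-6*I*pi/7)) + 1*(exp(6*I*pi/7))*conj(exp(2*I*pi/7)) + 1*(exp(2*I*pi/7))*conj(exp(-4*I*pi/7)) + 1*(exp(-2*I*pi/7))*conj(exp(4*I*pi/7)) + 1*(exp(-6*I*pi/7))*conj(exp(-2*I*pi/7)) + 1*(exp(4*I*pi/7))*conj(exp(6*I*pi/7))]
      = (1/7)[(1) + (exp(2*I*pi/7)) + (exp(4*I*pi/7)) + (exp(6*I*pi/7)) + (exp(-6*I*pi/7)) + (exp(-4*I*pi/7)) + (exp(-2*I*pi/7))] = 0/7 = 0
  <chi_0*chi_5, chi_5> = (1/7)[1*(1)*conj(1) + 1*(exp(-4*I*pi/7))*conj(exp(-4*I*pi/7)) + 1*(exp(6*I*pi/7))*conj(exp(6*I*pi/7)) + 1*(exp(2*I*pi/7))*conj(exp(2*I*pi/7)) + 1*(exp(-2*I*pi/7))*conj(exp(-2*I*pi/7)) + 1*(exp(-6*I*pi/7))*conj(exp(-6*I*pi/7)) + 1*(exp(4*I*pi/7))*conj(exp(4*I*pi/7))]
      = (1/7)[(1) + (1) + (1) + (1) + (1) + (1) + (1)] = 7/7 = 1
  <chi_0*chi_5, chi_6> = (1/7)[1*(1)*conj(1) + 1*(exp(-4*I*pi/7))*conj(exp(-2*I*pi/7)) + 1*(exp(6*I*pi/7))*conj(exp(-4*I*pi/7)) + 1*(exp(2*I*pi/7))*conj(exp(-6*I*pi/7)) + 1*(exp(-2*I*pi/7))*conj(exp(6*I*pi/7)) + 1*(exp(-6*I*pi/7))*conj(exp(4*I*pi/7)) + 1*(exp(4*I*pi/7))*conj(exp(2*I*pi/7))]
      = (1/7)[(1) + (exp(-2*I*pi/7)) + (exp(-4*I*pi/7)) + (exp(-6*I*pi/7)) + (exp(6*I*pi/7)) + (exp(4*I*pi/7)) + (exp(2*I*pi/7))] = 0/7 = 0
(Exp terms are combined using exp(i*s)*conj(exp(i*t)) = exp(i*(s-t)), and sums of them are collapsed using the identity that for every m > 1 the m distinct m-th roots of unity sum to 0, e.g. 1 + exp(2*I*pi/3) + exp(-2*I*pi/3) = 0.)
Hence the multiplicities are chi_5: 1. Dimension check: dim(chi_0)*dim(chi_5) = 1*1 = 1 and sum (mult * dim) = 1*1 = 1.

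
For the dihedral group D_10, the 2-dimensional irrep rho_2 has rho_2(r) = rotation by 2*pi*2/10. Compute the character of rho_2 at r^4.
chi_{rho_2}(r^4) = 2*cos(2*pi*2*4/10) = -1/2 + sqrt(5)/2

Proof sketch: rho_2(r^4) is rotation by angle 2*pi*2*4/10, whose trace is 2*cos(2*pi*2*4/10) = -1/2 + sqrt(5)/2.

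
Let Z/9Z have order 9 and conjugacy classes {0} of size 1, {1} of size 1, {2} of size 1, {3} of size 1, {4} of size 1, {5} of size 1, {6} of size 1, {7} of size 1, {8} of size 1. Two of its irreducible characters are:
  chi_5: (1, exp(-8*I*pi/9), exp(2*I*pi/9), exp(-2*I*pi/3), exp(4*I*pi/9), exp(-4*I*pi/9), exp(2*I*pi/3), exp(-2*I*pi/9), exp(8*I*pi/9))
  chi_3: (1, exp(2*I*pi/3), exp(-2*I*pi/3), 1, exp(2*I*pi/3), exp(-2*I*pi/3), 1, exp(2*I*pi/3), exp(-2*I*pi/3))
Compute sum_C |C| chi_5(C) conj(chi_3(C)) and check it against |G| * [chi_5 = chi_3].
Sum = 0; so <chi_5, chi_3> = 0 (distinct irreducibles are orthogonal).

Reasoning: Compute term by term over conjugacy classes (|C| * chi_5(C) * conj(chi_3(C))):
  1*(1)*conj(1) + 1*(exp(-8*I*pi/9))*conj(exp(2*I*pi/3)) + 1*(exp(2*I*pi/9))*conj(exp(-2*I*pi/3)) + 1*(exp(-2*I*pi/3))*conj(1) + 1*(exp(4*I*pi/9))*conj(exp(2*I*pi/3)) + 1*(exp(-4*I*pi/9))*conj(exp(-2*I*pi/3)) + 1*(exp(2*I*pi/3))*conj(1) + 1*(exp(-2*I*pi/9))*conj(exp(2*I*pi/3)) + 1*(exp(8*I*pi/9))*conj(exp(-2*I*pi/3))
  = (1) + (exp(4*I*pi/9)) + (exp(8*I*pi/9)) + (exp(-2*I*pi/3)) + (exp(-2*I*pi/9)) + (exp(2*I*pi/9)) + (exp(2*I*pi/3)) + (exp(-8*I*pi/9)) + (exp(-4*I*pi/9))
  = 0.
(Exp terms are combined using exp(i*s)*conj(exp(i*t)) = exp(i*(s-t)), and sums of them are collapsed using the identity that for every m > 1 the m distinct m-th roots of unity sum to 0, e.g. 1 + exp(2*I*pi/3) + exp(-2*I*pi/3) = 0.)
Dividing by |G| = 9 gives 0/9 = 0, matching the row-orthogonality relation <chi_5, chi_3> = [chi_5 = chi_3].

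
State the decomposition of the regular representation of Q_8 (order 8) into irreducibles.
Each irreducible V_i of dimension d_i appears with multiplicity d_i, i.e. rho_reg = (direct sum over all irreducibles V_i) d_i V_i. The irreducible dimensions for Q_8 are 1, 1, 1, 1, 2: 4 irreducibles of dimension 1, each with multiplicity 1; 1 irreducible of dimension 2, with multiplicity 2. Total dimension 4*1*1 + 1*2*2 = 8 = |G|.

Proof sketch: General theorem: in the regular representation of a finite group G, each irreducible appears with multiplicity equal to its dimension. Check: dim(rho_reg) = sum d_i^2 = 1 + 1 + 1 + 1 + 4 = 8 = |G|.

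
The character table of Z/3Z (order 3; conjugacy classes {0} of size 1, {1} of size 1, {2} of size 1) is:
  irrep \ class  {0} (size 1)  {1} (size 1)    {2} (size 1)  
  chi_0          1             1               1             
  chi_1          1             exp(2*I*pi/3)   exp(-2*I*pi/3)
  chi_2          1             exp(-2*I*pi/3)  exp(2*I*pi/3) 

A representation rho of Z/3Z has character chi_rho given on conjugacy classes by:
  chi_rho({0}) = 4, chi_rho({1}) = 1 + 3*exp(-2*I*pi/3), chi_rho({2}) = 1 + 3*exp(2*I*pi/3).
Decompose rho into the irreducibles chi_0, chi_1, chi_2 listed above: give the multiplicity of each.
Multiplicities: chi_0: 1, chi_1: 0, chi_2: 3.

Proof sketch: Use <chi_rho, chi> = (1/|G|) sum_C |C| * chi_rho(C) * conj(chi(C)) with |G| = 3 for each irreducible chi in the table:
  <chi_rho, chi_0> = (1/3)[1*(4)*conj(1) + 1*(1 + 3*exp(-2*I*pi/3))*conj(1) + 1*(1 + 3*exp(2*I*pi/3))*conj(1)]
      = (1/3)[(4) + (1 + 3*exp(-2*I*pi/3)) + (1 + 3*exp(2*I*pi/3))] = 3/3 = 1
  <chi_rho, chi_1> = (1/3)[1*(4)*conj(1) + 1*(1 + 3*exp(-2*I*pi/3))*conj(exp(2*I*pi/3)) + 1*(1 + 3*exp(2*I*pi/3))*conj(exp(-2*I*pi/3))]
      = (1/3)[(4) + (exp(-2*I*pi/3) + 3*exp(2*I*pi/3)) + (3*exp(-2*I*pi/3) + exp(2*I*pi/3))] = 0/3 = 0
  <chi_rho, chi_2> = (1/3)[1*(4)*conj(1) + 1*(1 + 3*exp(-2*I*pi/3))*conj(exp(-2*I*pi/3)) + 1*(1 + 3*exp(2*I*pi/3))*conj(exp(2*I*pi/3))]
      = (1/3)[(4) + (3 + exp(2*I*pi/3)) + (3 + exp(-2*I*pi/3))] = 9/3 = 3
(Exp terms are combined using exp(i*s)*conj(exp(i*t)) = exp(i*(s-t)), and sums of them are collapsed using the identity that for every m > 1 the m distinct m-th roots of unity sum to 0, e.g. 1 + exp(2*I*pi/3) + exp(-2*I*pi/3) = 0.)
Dimension check: dim(rho) = sum (mult * dim) = 1*1 + 0*1 + 3*1 = 4 = chi_rho(e) = 4.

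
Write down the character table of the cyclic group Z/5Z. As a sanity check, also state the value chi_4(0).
Character table of Z/5Z (irreps indexed chi_0,...,chi_4 with chi_k(m) = zeta_5^(k*m), zeta_5 = exp(2*pi*i/5)):
  irrep \ class  {0} (size 1)  {1} (size 1)    {2} (size 1)    {3} (size 1)    {4} (size 1)  
  chi_0          1             1               1               1               1             
  chi_1          1             exp(2*I*pi/5)   exp(4*I*pi/5)   exp(-4*I*pi/5)  exp(-2*I*pi/5)
  chi_2          1             exp(4*I*pi/5)   exp(-2*I*pi/5)  exp(2*I*pi/5)   exp(-4*I*pi/5)
  chi_3          1             exp(-4*I*pi/5)  exp(2*I*pi/5)   exp(-2*I*pi/5)  exp(4*I*pi/5) 
  chi_4          1             exp(-2*I*pi/5)  exp(-4*I*pi/5)  exp(4*I*pi/5)   exp(2*I*pi/5) 

Spot check: chi_4(0) = zeta_5^(4*0) = zeta_5^0 = 1.

Working: Z/5Z is abelian, so all 5 irreducible complex representations are 1-dimensional. They are given by chi_k(m) = zeta_5^(k*m) for k = 0,...,4. Row orthogonality: sum_m chi_k(m) conj(chi_l(m)) = 5 * [k = l].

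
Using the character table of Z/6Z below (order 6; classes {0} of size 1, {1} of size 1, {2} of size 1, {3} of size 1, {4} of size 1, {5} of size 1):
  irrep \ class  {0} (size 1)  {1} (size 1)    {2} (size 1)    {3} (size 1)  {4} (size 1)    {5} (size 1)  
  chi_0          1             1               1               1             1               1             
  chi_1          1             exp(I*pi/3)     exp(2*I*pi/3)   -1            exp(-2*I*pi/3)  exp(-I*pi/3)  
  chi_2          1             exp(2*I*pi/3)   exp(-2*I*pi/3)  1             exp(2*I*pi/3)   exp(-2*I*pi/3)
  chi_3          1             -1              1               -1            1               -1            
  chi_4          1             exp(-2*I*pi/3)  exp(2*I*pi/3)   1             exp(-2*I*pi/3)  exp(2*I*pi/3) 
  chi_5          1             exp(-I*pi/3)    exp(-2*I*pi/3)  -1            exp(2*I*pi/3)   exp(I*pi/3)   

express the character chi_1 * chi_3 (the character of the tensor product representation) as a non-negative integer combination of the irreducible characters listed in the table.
chi_1 tensor chi_3 = chi_4 (all other irreducibles have multiplicity 0).

Derivation: The character of a tensor product is the pointwise product (chi_1 * chi_3)(C) = chi_1(C) * chi_3(C):
  {0}: (1)*(1), {1}: (exp(I*pi/3))*(-1), {2}: (exp(2*I*pi/3))*(1), {3}: (-1)*(-1), {4}: (exp(-2*I*pi/3))*(1), {5}: (exp(-I*pi/3))*(-1)
so (chi_1 * chi_3) takes values
  {0} -> 1, {1} -> -exp(I*pi/3), {2} -> exp(2*I*pi/3), {3} -> 1, {4} -> exp(-2*I*pi/3), {5} -> -exp(-I*pi/3).
Now take the inner product of this character with each irreducible chi from the table, <chi_1*chi_3, chi> = (1/6) sum_C |C| (chi_1*chi_3)(C) conj(chi(C)):
  <chi_1*chi_3, chi_0> = (1/6)[1*(1)*conj(1) + 1*(-exp(I*pi/3))*conj(1) + 1*(exp(2*I*pi/3))*conj(1) + 1*(1)*conj(1) + 1*(exp(-2*I*pi/3))*conj(1) + 1*(-exp(-I*pi/3))*conj(1)]
      = (1/6)[(1) + (-exp(I*pi/3)) + (exp(2*I*pi/3)) + (1) + (exp(-2*I*pi/3)) + (-exp(-I*pi/3))] = 0/6 = 0
  <chi_1*chi_3, chi_1> = (1/6)[1*(1)*conj(1) + 1*(-exp(I*pi/3))*conj(exp(I*pi/3)) + 1*(exp(2*I*pi/3))*conj(exp(2*I*pi/3)) + 1*(1)*conj(-1) + 1*(exp(-2*I*pi/3))*conj(exp(-2*I*pi/3)) + 1*(-exp(-I*pi/3))*conj(exp(-I*pi/3))]
      = (1/6)[(1) + (-1) + (1) + (-1) + (1) + (-1)] = 0/6 = 0
  <chi_1*chi_3, chi_2> = (1/6)[1*(1)*conj(1) + 1*(-exp(I*pi/3))*conj(exp(2*I*pi/3)) + 1*(exp(2*I*pi/3))*conj(exp(-2*I*pi/3)) + 1*(1)*conj(1) + 1*(exp(-2*I*pi/3))*conj(exp(2*I*pi/3)) + 1*(-exp(-I*pi/3))*conj(exp(-2*I*pi/3))]
      = (1/6)[(1) + (-exp(-I*pi/3)) + (exp(-2*I*pi/3)) + (1) + (exp(2*I*pi/3)) + (-exp(I*pi/3))] = 0/6 = 0
  <chi_1*chi_3, chi_3> = (1/6)[1*(1)*conj(1) + 1*(-exp(I*pi/3))*conj(-1) + 1*(exp(2*I*pi/3))*conj(1) + 1*(1)*conj(-1) + 1*(exp(-2*I*pi/3))*conj(1) + 1*(-exp(-I*pi/3))*conj(-1)]
      = (1/6)[(1) + (exp(I*pi/3)) + (exp(2*I*pi/3)) + (-1) + (exp(-2*I*pi/3)) + (exp(-I*pi/3))] = 0/6 = 0
  <chi_1*chi_3, chi_4> = (1/6)[1*(1)*conj(1) + 1*(-exp(I*pi/3))*conj(exp(-2*I*pi/3)) + 1*(exp(2*I*pi/3))*conj(exp(2*I*pi/3)) + 1*(1)*conj(1) + 1*(exp(-2*I*pi/3))*conj(exp(-2*I*pi/3)) + 1*(-exp(-I*pi/3))*conj(exp(2*I*pi/3))]
      = (1/6)[(1) + (1) + (1) + (1) + (1) + (1)] = 6/6 = 1
  <chi_1*chi_3, chi_5> = (1/6)[1*(1)*conj(1) + 1*(-exp(I*pi/3))*conj(exp(-I*pi/3)) + 1*(exp(2*I*pi/3))*conj(exp(-2*I*pi/3)) + 1*(1)*conj(-1) + 1*(exp(-2*I*pi/3))*conj(exp(2*I*pi/3)) + 1*(-exp(-I*pi/3))*conj(exp(I*pi/3))]
      = (1/6)[(1) + (-exp(2*I*pi/3)) + (exp(-2*I*pi/3)) + (-1) + (exp(2*I*pi/3)) + (-exp(-2*I*pi/3))] = 0/6 = 0
(Exp terms are combined using exp(i*s)*conj(exp(i*t)) = exp(i*(s-t)), and sums of them are collapsed using the identity that for every m > 1 the m distinct m-th roots of unity sum to 0, e.g. 1 + exp(2*I*pi/3) + exp(-2*I*pi/3) = 0.)
Hence the multiplicities are chi_4: 1. Dimension check: dim(chi_1)*dim(chi_3) = 1*1 = 1 and sum (mult * dim) = 1*1 = 1.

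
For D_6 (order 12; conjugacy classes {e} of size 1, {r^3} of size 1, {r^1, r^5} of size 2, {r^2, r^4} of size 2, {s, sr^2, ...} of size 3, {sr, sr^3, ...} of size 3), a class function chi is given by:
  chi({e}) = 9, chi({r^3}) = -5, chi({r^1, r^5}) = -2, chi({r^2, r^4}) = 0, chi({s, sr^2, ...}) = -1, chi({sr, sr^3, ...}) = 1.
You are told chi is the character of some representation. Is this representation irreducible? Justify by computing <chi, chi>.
Not irreducible (reducible): <chi, chi> = 10 > 1.

Why: <chi, chi> = (1/|G|) sum_C |C| * |chi(C)|^2 = (1/12)[1*|9|^2 + 1*|-5|^2 + 2*|-2|^2 + 2*|0|^2 + 3*|-1|^2 + 3*|1|^2]
  = (1/12)[(81) + (25) + (8) + (0) + (3) + (3)] = 120/12 = 10.
A character is irreducible iff <chi, chi> = 1, so this representation is reducible.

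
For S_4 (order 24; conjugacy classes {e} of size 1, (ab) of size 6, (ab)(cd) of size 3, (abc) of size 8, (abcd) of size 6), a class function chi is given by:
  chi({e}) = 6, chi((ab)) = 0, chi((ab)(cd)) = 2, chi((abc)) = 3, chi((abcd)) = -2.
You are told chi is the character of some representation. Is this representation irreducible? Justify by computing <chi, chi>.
Not irreducible (reducible): <chi, chi> = 6 > 1.

Argument: <chi, chi> = (1/|G|) sum_C |C| * |chi(C)|^2 = (1/24)[1*|6|^2 + 6*|0|^2 + 3*|2|^2 + 8*|3|^2 + 6*|-2|^2]
  = (1/24)[(36) + (0) + (12) + (72) + (24)] = 144/24 = 6.
A character is irreducible iff <chi, chi> = 1, so this representation is reducible.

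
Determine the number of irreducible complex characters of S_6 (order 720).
11

The number of irreducible complex representations of a finite group equals its number of conjugacy classes. Conjugacy classes in S_6 correspond to cycle types, i.e. partitions of 6; there are p(6) = 11 of them, so S_6 (order 720) has exactly 11 irreducible complex representations.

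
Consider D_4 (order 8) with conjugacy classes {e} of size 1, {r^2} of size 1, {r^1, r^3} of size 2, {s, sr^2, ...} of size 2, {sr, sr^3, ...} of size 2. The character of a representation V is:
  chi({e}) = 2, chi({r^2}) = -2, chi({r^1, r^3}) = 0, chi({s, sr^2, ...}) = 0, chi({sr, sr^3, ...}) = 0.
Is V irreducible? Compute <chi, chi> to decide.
Irreducible: <chi, chi> = 1.

Justification: <chi, chi> = (1/|G|) sum_C |C| * |chi(C)|^2 = (1/8)[1*|2|^2 + 1*|-2|^2 + 2*|0|^2 + 2*|0|^2 + 2*|0|^2]
  = (1/8)[(4) + (4) + (0) + (0) + (0)] = 8/8 = 1.
A character is irreducible iff <chi, chi> = 1, so this representation is irreducible.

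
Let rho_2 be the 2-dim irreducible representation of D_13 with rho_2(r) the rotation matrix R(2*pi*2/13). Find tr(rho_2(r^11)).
chi_{rho_2}(r^11) = 2*cos(2*pi*2*11/13) = -2*cos(5*pi/13)

Explanation: rho_2(r^11) is rotation by angle 2*pi*2*11/13, whose trace is 2*cos(2*pi*2*11/13) = -2*cos(5*pi/13).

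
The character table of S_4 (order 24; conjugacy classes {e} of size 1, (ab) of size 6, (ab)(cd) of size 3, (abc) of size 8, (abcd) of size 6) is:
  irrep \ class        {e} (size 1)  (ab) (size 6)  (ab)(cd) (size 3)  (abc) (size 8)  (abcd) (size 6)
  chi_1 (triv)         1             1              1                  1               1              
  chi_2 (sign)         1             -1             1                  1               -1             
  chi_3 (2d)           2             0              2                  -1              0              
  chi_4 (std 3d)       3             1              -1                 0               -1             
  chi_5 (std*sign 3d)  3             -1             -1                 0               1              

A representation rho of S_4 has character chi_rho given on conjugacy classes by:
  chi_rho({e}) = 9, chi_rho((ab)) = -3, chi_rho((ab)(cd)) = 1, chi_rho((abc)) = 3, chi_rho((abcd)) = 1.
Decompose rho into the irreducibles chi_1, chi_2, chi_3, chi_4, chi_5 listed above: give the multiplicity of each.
Multiplicities: chi_1: 1, chi_2: 2, chi_3: 0, chi_4: 0, chi_5: 2.

Explanation: Use <chi_rho, chi> = (1/|G|) sum_C |C| * chi_rho(C) * conj(chi(C)) with |G| = 24 for each irreducible chi in the table:
  <chi_rho, chi_1> = (1/24)[1*(9)*conj(1) + 6*(-3)*conj(1) + 3*(1)*conj(1) + 8*(3)*conj(1) + 6*(1)*conj(1)]
      = (1/24)[(9) + (-18) + (3) + (24) + (6)] = 24/24 = 1
  <chi_rho, chi_2> = (1/24)[1*(9)*conj(1) + 6*(-3)*conj(-1) + 3*(1)*conj(1) + 8*(3)*conj(1) + 6*(1)*conj(-1)]
      = (1/24)[(9) + (18) + (3) + (24) + (-6)] = 48/24 = 2
  <chi_rho, chi_3> = (1/24)[1*(9)*conj(2) + 6*(-3)*conj(0) + 3*(1)*conj(2) + 8*(3)*conj(-1) + 6*(1)*conj(0)]
      = (1/24)[(18) + (0) + (6) + (-24) + (0)] = 0/24 = 0
  <chi_rho, chi_4> = (1/24)[1*(9)*conj(3) + 6*(-3)*conj(1) + 3*(1)*conj(-1) + 8*(3)*conj(0) + 6*(1)*conj(-1)]
      = (1/24)[(27) + (-18) + (-3) + (0) + (-6)] = 0/24 = 0
  <chi_rho, chi_5> = (1/24)[1*(9)*conj(3) + 6*(-3)*conj(-1) + 3*(1)*conj(-1) + 8*(3)*conj(0) + 6*(1)*conj(1)]
      = (1/24)[(27) + (18) + (-3) + (0) + (6)] = 48/24 = 2
Dimension check: dim(rho) = sum (mult * dim) = 1*1 + 2*1 + 0*2 + 0*3 + 2*3 = 9 = chi_rho(e) = 9.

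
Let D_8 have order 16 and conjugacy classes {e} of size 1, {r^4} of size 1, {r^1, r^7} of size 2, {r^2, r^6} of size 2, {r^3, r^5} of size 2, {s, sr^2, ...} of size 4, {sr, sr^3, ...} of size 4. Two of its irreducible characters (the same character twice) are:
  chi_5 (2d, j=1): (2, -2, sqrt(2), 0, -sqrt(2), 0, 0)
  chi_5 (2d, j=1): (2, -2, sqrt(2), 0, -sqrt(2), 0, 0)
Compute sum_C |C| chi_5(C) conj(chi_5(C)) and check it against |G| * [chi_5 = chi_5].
Sum = 16 = |G| = 16; so <chi_5, chi_5> = 1 (norm-1 confirms irreducibility).

Derivation: Compute term by term over conjugacy classes (|C| * chi_5(C) * conj(chi_5(C))):
  1*(2)*conj(2) + 1*(-2)*conj(-2) + 2*(sqrt(2))*conj(sqrt(2)) + 2*(0)*conj(0) + 2*(-sqrt(2))*conj(-sqrt(2)) + 4*(0)*conj(0) + 4*(0)*conj(0)
  = (4) + (4) + (4) + (0) + (4) + (0) + (0)
  = 16.
Dividing by |G| = 16 gives 16/16 = 1, matching the row-orthogonality relation <chi_5, chi_5> = [chi_5 = chi_5].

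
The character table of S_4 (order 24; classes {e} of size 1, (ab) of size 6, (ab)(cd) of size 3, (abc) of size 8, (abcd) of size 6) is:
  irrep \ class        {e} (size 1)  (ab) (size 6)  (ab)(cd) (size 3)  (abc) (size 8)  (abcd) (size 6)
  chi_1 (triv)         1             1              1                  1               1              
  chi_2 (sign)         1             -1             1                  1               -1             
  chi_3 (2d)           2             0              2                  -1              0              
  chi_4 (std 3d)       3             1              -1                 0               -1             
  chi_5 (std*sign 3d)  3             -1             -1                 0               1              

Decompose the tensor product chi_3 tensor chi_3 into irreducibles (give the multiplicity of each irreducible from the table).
chi_3 tensor chi_3 = chi_1 + chi_2 + chi_3 (all other irreducibles have multiplicity 0).

Solution. The character of a tensor product is the pointwise product (chi_3 * chi_3)(C) = chi_3(C) * chi_3(C):
  {e}: (2)*(2), (ab): (0)*(0), (ab)(cd): (2)*(2), (abc): (-1)*(-1), (abcd): (0)*(0)
so (chi_3 * chi_3) takes values
  {e} -> 4, (ab) -> 0, (ab)(cd) -> 4, (abc) -> 1, (abcd) -> 0.
Now take the inner product of this character with each irreducible chi from the table, <chi_3*chi_3, chi> = (1/24) sum_C |C| (chi_3*chi_3)(C) conj(chi(C)):
  <chi_3*chi_3, chi_1> = (1/24)[1*(4)*conj(1) + 6*(0)*conj(1) + 3*(4)*conj(1) + 8*(1)*conj(1) + 6*(0)*conj(1)]
      = (1/24)[(4) + (0) + (12) + (8) + (0)] = 24/24 = 1
  <chi_3*chi_3, chi_2> = (1/24)[1*(4)*conj(1) + 6*(0)*conj(-1) + 3*(4)*conj(1) + 8*(1)*conj(1) + 6*(0)*conj(-1)]
      = (1/24)[(4) + (0) + (12) + (8) + (0)] = 24/24 = 1
  <chi_3*chi_3, chi_3> = (1/24)[1*(4)*conj(2) + 6*(0)*conj(0) + 3*(4)*conj(2) + 8*(1)*conj(-1) + 6*(0)*conj(0)]
      = (1/24)[(8) + (0) + (24) + (-8) + (0)] = 24/24 = 1
  <chi_3*chi_3, chi_4> = (1/24)[1*(4)*conj(3) + 6*(0)*conj(1) + 3*(4)*conj(-1) + 8*(1)*conj(0) + 6*(0)*conj(-1)]
      = (1/24)[(12) + (0) + (-12) + (0) + (0)] = 0/24 = 0
  <chi_3*chi_3, chi_5> = (1/24)[1*(4)*conj(3) + 6*(0)*conj(-1) + 3*(4)*conj(-1) + 8*(1)*conj(0) + 6*(0)*conj(1)]
      = (1/24)[(12) + (0) + (-12) + (0) + (0)] = 0/24 = 0
Hence the multiplicities are chi_1: 1, chi_2: 1, chi_3: 1. Dimension check: dim(chi_3)*dim(chi_3) = 2*2 = 4 and sum (mult * dim) = 1*1 + 1*1 + 1*2 = 4.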